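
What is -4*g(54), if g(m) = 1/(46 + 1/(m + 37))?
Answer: -364/4187 ≈ -0.086936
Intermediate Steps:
g(m) = 1/(46 + 1/(37 + m))
-4*g(54) = -4*(37 + 54)/(1703 + 46*54) = -4*91/(1703 + 2484) = -4*91/4187 = -364/4187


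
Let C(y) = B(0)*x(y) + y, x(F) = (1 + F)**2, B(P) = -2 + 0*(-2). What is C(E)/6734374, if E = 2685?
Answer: -14426507/6734374 ≈ -2.1422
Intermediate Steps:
B(P) = -2 (B(P) = -2 + 0 = -2)
C(y) = y - 2*(1 + y)**2 (C(y) = -2*(1 + y)**2 + y = y - 2*(1 + y)**2)
C(E)/6734374 = (2685 - 2*(1 + 2685)**2)/6734374 = (2685 - 2*2686**2)*(1/6734374) = (2685 - 2*7214596)*(1/6734374) = (2685 - 14429192)*(1/6734374) = -14426507*1/6734374 = -14426507/6734374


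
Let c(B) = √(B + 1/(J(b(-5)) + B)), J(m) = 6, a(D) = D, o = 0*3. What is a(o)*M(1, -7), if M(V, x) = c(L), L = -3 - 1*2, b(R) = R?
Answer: 0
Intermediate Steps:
o = 0
L = -5 (L = -3 - 2 = -5)
c(B) = √(B + 1/(6 + B))
M(V, x) = 2*I (M(V, x) = √((1 - 5*(6 - 5))/(6 - 5)) = √((1 - 5*1)/1) = √(1*(1 - 5)) = √(1*(-4)) = √(-4) = 2*I)
a(o)*M(1, -7) = 0*(2*I) = 0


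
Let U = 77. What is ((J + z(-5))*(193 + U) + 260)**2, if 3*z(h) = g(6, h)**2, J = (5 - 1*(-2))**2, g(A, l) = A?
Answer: 279892900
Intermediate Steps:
J = 49 (J = (5 + 2)**2 = 7**2 = 49)
z(h) = 12 (z(h) = (1/3)*6**2 = (1/3)*36 = 12)
((J + z(-5))*(193 + U) + 260)**2 = ((49 + 12)*(193 + 77) + 260)**2 = (61*270 + 260)**2 = (16470 + 260)**2 = 16730**2 = 279892900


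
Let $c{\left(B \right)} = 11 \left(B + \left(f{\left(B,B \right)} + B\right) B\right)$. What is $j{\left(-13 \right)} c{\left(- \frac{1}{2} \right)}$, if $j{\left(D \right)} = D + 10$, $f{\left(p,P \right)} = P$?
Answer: $0$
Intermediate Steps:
$c{\left(B \right)} = 11 B + 22 B^{2}$ ($c{\left(B \right)} = 11 \left(B + \left(B + B\right) B\right) = 11 \left(B + 2 B B\right) = 11 \left(B + 2 B^{2}\right) = 11 B + 22 B^{2}$)
$j{\left(D \right)} = 10 + D$
$j{\left(-13 \right)} c{\left(- \frac{1}{2} \right)} = \left(10 - 13\right) 11 \left(- \frac{1}{2}\right) \left(1 + 2 \left(- \frac{1}{2}\right)\right) = - 3 \cdot 11 \left(\left(-1\right) \frac{1}{2}\right) \left(1 + 2 \left(\left(-1\right) \frac{1}{2}\right)\right) = - 3 \cdot 11 \left(- \frac{1}{2}\right) \left(1 + 2 \left(- \frac{1}{2}\right)\right) = - 3 \cdot 11 \left(- \frac{1}{2}\right) \left(1 - 1\right) = - 3 \cdot 11 \left(- \frac{1}{2}\right) 0 = \left(-3\right) 0 = 0$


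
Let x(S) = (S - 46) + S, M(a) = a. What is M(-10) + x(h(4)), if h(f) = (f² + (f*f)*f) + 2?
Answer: 108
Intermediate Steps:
h(f) = 2 + f² + f³ (h(f) = (f² + f²*f) + 2 = (f² + f³) + 2 = 2 + f² + f³)
x(S) = -46 + 2*S (x(S) = (-46 + S) + S = -46 + 2*S)
M(-10) + x(h(4)) = -10 + (-46 + 2*(2 + 4² + 4³)) = -10 + (-46 + 2*(2 + 16 + 64)) = -10 + (-46 + 2*82) = -10 + (-46 + 164) = -10 + 118 = 108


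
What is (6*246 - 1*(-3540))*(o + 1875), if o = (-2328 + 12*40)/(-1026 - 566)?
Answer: 1872753696/199 ≈ 9.4108e+6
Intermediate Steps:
o = 231/199 (o = (-2328 + 480)/(-1592) = -1848*(-1/1592) = 231/199 ≈ 1.1608)
(6*246 - 1*(-3540))*(o + 1875) = (6*246 - 1*(-3540))*(231/199 + 1875) = (1476 + 3540)*(373356/199) = 5016*(373356/199) = 1872753696/199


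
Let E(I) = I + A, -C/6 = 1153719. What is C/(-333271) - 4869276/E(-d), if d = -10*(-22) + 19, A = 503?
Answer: -135080082575/7331962 ≈ -18423.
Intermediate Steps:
d = 239 (d = 220 + 19 = 239)
C = -6922314 (C = -6*1153719 = -6922314)
E(I) = 503 + I (E(I) = I + 503 = 503 + I)
C/(-333271) - 4869276/E(-d) = -6922314/(-333271) - 4869276/(503 - 1*239) = -6922314*(-1/333271) - 4869276/(503 - 239) = 6922314/333271 - 4869276/264 = 6922314/333271 - 4869276*1/264 = 6922314/333271 - 405773/22 = -135080082575/7331962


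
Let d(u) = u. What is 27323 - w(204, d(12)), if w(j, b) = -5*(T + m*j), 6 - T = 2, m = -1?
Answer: 26323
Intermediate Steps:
T = 4 (T = 6 - 1*2 = 6 - 2 = 4)
w(j, b) = -20 + 5*j (w(j, b) = -5*(4 - j) = -20 + 5*j)
27323 - w(204, d(12)) = 27323 - (-20 + 5*204) = 27323 - (-20 + 1020) = 27323 - 1*1000 = 27323 - 1000 = 26323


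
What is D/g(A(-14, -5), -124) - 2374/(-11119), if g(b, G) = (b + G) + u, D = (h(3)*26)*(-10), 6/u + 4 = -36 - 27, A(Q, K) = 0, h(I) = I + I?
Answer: 590947658/46221683 ≈ 12.785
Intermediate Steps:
h(I) = 2*I
u = -6/67 (u = 6/(-4 + (-36 - 27)) = 6/(-4 - 63) = 6/(-67) = 6*(-1/67) = -6/67 ≈ -0.089552)
D = -1560 (D = ((2*3)*26)*(-10) = (6*26)*(-10) = 156*(-10) = -1560)
g(b, G) = -6/67 + G + b (g(b, G) = (b + G) - 6/67 = (G + b) - 6/67 = -6/67 + G + b)
D/g(A(-14, -5), -124) - 2374/(-11119) = -1560/(-6/67 - 124 + 0) - 2374/(-11119) = -1560/(-8314/67) - 2374*(-1/11119) = -1560*(-67/8314) + 2374/11119 = 52260/4157 + 2374/11119 = 590947658/46221683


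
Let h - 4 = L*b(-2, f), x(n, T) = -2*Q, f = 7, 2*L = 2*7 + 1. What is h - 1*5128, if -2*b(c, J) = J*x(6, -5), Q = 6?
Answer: -4809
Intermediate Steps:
L = 15/2 (L = (2*7 + 1)/2 = (14 + 1)/2 = (½)*15 = 15/2 ≈ 7.5000)
x(n, T) = -12 (x(n, T) = -2*6 = -12)
b(c, J) = 6*J (b(c, J) = -J*(-12)/2 = -(-6)*J = 6*J)
h = 319 (h = 4 + 15*(6*7)/2 = 4 + (15/2)*42 = 4 + 315 = 319)
h - 1*5128 = 319 - 1*5128 = 319 - 5128 = -4809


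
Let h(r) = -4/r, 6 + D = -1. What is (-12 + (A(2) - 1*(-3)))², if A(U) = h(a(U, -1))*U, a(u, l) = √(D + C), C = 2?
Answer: 341/5 - 144*I*√5/5 ≈ 68.2 - 64.399*I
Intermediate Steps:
D = -7 (D = -6 - 1 = -7)
a(u, l) = I*√5 (a(u, l) = √(-7 + 2) = √(-5) = I*√5)
A(U) = 4*I*U*√5/5 (A(U) = (-4*(-I*√5/5))*U = (-(-4)*I*√5/5)*U = (4*I*√5/5)*U = 4*I*U*√5/5)
(-12 + (A(2) - 1*(-3)))² = (-12 + ((⅘)*I*2*√5 - 1*(-3)))² = (-12 + (8*I*√5/5 + 3))² = (-12 + (3 + 8*I*√5/5))² = (-9 + 8*I*√5/5)²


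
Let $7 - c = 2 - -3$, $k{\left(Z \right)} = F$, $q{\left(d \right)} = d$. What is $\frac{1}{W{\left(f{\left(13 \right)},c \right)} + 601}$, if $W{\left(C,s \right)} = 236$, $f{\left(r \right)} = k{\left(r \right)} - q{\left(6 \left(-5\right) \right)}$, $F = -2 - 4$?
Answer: $\frac{1}{837} \approx 0.0011947$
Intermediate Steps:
$F = -6$ ($F = -2 - 4 = -6$)
$k{\left(Z \right)} = -6$
$f{\left(r \right)} = 24$ ($f{\left(r \right)} = -6 - 6 \left(-5\right) = -6 - -30 = -6 + 30 = 24$)
$c = 2$ ($c = 7 - \left(2 - -3\right) = 7 - \left(2 + 3\right) = 7 - 5 = 2$)
$\frac{1}{W{\left(f{\left(13 \right)},c \right)} + 601} = \frac{1}{236 + 601} = \frac{1}{837}$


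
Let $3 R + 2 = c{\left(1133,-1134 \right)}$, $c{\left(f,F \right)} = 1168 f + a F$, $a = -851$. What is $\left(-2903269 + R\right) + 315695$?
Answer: $-1824782$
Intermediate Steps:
$c{\left(f,F \right)} = - 851 F + 1168 f$ ($c{\left(f,F \right)} = 1168 f - 851 F = - 851 F + 1168 f$)
$R = 762792$ ($R = - \frac{2}{3} + \frac{\left(-851\right) \left(-1134\right) + 1168 \cdot 1133}{3} = - \frac{2}{3} + \frac{965034 + 1323344}{3} = - \frac{2}{3} + \frac{1}{3} \cdot 2288378 = - \frac{2}{3} + \frac{2288378}{3} = 762792$)
$\left(-2903269 + R\right) + 315695 = \left(-2903269 + 762792\right) + 315695 = -2140477 + 315695 = -1824782$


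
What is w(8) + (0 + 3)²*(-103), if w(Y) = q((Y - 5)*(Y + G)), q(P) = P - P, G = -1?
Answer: -927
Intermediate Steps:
q(P) = 0
w(Y) = 0
w(8) + (0 + 3)²*(-103) = 0 + (0 + 3)²*(-103) = 0 + 3²*(-103) = 0 + 9*(-103) = 0 - 927 = -927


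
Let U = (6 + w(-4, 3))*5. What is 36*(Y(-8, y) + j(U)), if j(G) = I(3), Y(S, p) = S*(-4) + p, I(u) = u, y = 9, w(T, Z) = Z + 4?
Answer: 1584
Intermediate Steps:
w(T, Z) = 4 + Z
U = 65 (U = (6 + (4 + 3))*5 = (6 + 7)*5 = 13*5 = 65)
Y(S, p) = p - 4*S (Y(S, p) = -4*S + p = p - 4*S)
j(G) = 3
36*(Y(-8, y) + j(U)) = 36*((9 - 4*(-8)) + 3) = 36*((9 + 32) + 3) = 36*(41 + 3) = 36*44 = 1584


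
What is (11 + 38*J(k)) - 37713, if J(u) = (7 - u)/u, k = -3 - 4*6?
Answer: -1019246/27 ≈ -37750.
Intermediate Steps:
k = -27 (k = -3 - 24 = -27)
J(u) = (7 - u)/u
(11 + 38*J(k)) - 37713 = (11 + 38*((7 - 1*(-27))/(-27))) - 37713 = (11 + 38*(-(7 + 27)/27)) - 37713 = (11 + 38*(-1/27*34)) - 37713 = (11 + 38*(-34/27)) - 37713 = (11 - 1292/27) - 37713 = -995/27 - 37713 = -1019246/27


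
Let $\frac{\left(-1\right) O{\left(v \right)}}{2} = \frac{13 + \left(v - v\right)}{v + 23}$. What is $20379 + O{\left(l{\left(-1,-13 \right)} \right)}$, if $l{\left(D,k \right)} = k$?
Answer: $\frac{101882}{5} \approx 20376.0$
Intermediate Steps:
$O{\left(v \right)} = - \frac{26}{23 + v}$ ($O{\left(v \right)} = - 2 \frac{13 + \left(v - v\right)}{v + 23} = - 2 \frac{13 + 0}{23 + v} = - 2 \frac{13}{23 + v} = - \frac{26}{23 + v}$)
$20379 + O{\left(l{\left(-1,-13 \right)} \right)} = 20379 - \frac{26}{23 - 13} = 20379 - \frac{26}{10} = 20379 - \frac{13}{5} = \frac{101882}{5}$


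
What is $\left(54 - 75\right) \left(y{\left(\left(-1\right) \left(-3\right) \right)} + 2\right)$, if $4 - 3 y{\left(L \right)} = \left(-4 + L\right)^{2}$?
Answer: $-63$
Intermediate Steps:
$y{\left(L \right)} = \frac{4}{3} - \frac{\left(-4 + L\right)^{2}}{3}$
$\left(54 - 75\right) \left(y{\left(\left(-1\right) \left(-3\right) \right)} + 2\right) = \left(54 - 75\right) \left(\left(\frac{4}{3} - \frac{\left(-4 - -3\right)^{2}}{3}\right) + 2\right) = - 21 \left(\left(\frac{4}{3} - \frac{\left(-4 + 3\right)^{2}}{3}\right) + 2\right) = - 21 \left(\left(\frac{4}{3} - \frac{\left(-1\right)^{2}}{3}\right) + 2\right) = - 21 \left(\left(\frac{4}{3} - \frac{1}{3}\right) + 2\right) = - 21 \left(1 + 2\right) = \left(-21\right) 3 = -63$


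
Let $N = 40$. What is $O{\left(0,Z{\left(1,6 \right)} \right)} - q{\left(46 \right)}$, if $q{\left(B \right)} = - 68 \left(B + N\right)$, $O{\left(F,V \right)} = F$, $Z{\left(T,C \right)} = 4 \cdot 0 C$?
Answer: $5848$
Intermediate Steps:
$Z{\left(T,C \right)} = 0$ ($Z{\left(T,C \right)} = 0 C = 0$)
$q{\left(B \right)} = -2720 - 68 B$ ($q{\left(B \right)} = - 68 \left(B + 40\right) = - 68 \left(40 + B\right) = -2720 - 68 B$)
$O{\left(0,Z{\left(1,6 \right)} \right)} - q{\left(46 \right)} = 0 - \left(-2720 - 3128\right) = 0 - -5848 = 0 + 5848 = 5848$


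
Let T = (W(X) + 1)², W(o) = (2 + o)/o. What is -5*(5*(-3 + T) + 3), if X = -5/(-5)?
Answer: -340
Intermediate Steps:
X = 1 (X = -5*(-⅕) = 1)
W(o) = (2 + o)/o
T = 16 (T = ((2 + 1)/1 + 1)² = (1*3 + 1)² = (3 + 1)² = 4² = 16)
-5*(5*(-3 + T) + 3) = -5*(5*(-3 + 16) + 3) = -5*(5*13 + 3) = -5*(65 + 3) = -5*68 = -340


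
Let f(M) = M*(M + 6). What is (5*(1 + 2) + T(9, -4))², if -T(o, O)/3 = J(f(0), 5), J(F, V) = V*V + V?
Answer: 5625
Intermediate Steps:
f(M) = M*(6 + M)
J(F, V) = V + V² (J(F, V) = V² + V = V + V²)
T(o, O) = -90 (T(o, O) = -15*(1 + 5) = -15*6 = -3*30 = -90)
(5*(1 + 2) + T(9, -4))² = (5*(1 + 2) - 90)² = (5*3 - 90)² = (15 - 90)² = (-75)² = 5625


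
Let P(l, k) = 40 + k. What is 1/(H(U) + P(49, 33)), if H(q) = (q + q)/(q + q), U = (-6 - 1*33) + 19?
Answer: 1/74 ≈ 0.013514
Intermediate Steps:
U = -20 (U = (-6 - 33) + 19 = -39 + 19 = -20)
H(q) = 1 (H(q) = (2*q)/((2*q)) = (2*q)*(1/(2*q)) = 1)
1/(H(U) + P(49, 33)) = 1/(1 + (40 + 33)) = 1/(1 + 73) = 1/74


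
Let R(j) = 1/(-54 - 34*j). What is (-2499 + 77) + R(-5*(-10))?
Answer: -4248189/1754 ≈ -2422.0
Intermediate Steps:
(-2499 + 77) + R(-5*(-10)) = (-2499 + 77) - 1/(54 + 34*(-5*(-10))) = -2422 - 1/(54 + 34*50) = -2422 - 1/(54 + 1700) = -2422 - 1/1754 = -4248189/1754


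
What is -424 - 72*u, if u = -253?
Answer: 17792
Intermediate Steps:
-424 - 72*u = -424 - 72*(-253) = -424 + 18216 = 17792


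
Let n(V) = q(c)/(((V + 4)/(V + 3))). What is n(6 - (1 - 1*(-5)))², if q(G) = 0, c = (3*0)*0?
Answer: 0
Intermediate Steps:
c = 0 (c = 0*0 = 0)
n(V) = 0 (n(V) = 0/(((V + 4)/(V + 3))) = 0/(((4 + V)/(3 + V))) = 0*((3 + V)/(4 + V)) = 0)
n(6 - (1 - 1*(-5)))² = 0² = 0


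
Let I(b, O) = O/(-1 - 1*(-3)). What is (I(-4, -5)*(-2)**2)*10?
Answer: -100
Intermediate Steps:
I(b, O) = O/2 (I(b, O) = O/(-1 + 3) = O/2)
(I(-4, -5)*(-2)**2)*10 = (((1/2)*(-5))*(-2)**2)*10 = -5/2*4*10 = -10*10 = -100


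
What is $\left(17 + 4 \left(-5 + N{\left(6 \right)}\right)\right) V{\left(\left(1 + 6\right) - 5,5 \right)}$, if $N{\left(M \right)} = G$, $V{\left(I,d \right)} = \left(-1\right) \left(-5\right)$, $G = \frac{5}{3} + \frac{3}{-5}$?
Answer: $\frac{19}{3} \approx 6.3333$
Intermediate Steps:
$G = \frac{16}{15}$ ($G = 5 \cdot \frac{1}{3} + 3 \left(- \frac{1}{5}\right) = \frac{5}{3} - \frac{3}{5} = \frac{16}{15} \approx 1.0667$)
$V{\left(I,d \right)} = 5$
$N{\left(M \right)} = \frac{16}{15}$
$\left(17 + 4 \left(-5 + N{\left(6 \right)}\right)\right) V{\left(\left(1 + 6\right) - 5,5 \right)} = \left(17 + 4 \left(-5 + \frac{16}{15}\right)\right) 5 = \left(17 + 4 \left(- \frac{59}{15}\right)\right) 5 = \left(17 - \frac{236}{15}\right) 5 = \frac{19}{15} \cdot 5 = \frac{19}{3}$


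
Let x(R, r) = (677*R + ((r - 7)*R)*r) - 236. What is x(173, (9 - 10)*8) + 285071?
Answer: 422716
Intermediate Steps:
x(R, r) = -236 + 677*R + R*r*(-7 + r) (x(R, r) = (677*R + ((-7 + r)*R)*r) - 236 = (677*R + (R*(-7 + r))*r) - 236 = (677*R + R*r*(-7 + r)) - 236 = -236 + 677*R + R*r*(-7 + r))
x(173, (9 - 10)*8) + 285071 = (-236 + 677*173 + 173*((9 - 10)*8)² - 7*173*(9 - 10)*8) + 285071 = (-236 + 117121 + 173*(-1*8)² - 7*173*(-1*8)) + 285071 = (-236 + 117121 + 173*(-8)² - 7*173*(-8)) + 285071 = (-236 + 117121 + 173*64 + 9688) + 285071 = (-236 + 117121 + 11072 + 9688) + 285071 = 137645 + 285071 = 422716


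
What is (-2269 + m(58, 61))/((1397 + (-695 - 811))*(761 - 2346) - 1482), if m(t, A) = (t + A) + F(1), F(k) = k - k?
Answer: -2150/171283 ≈ -0.012552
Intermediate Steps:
F(k) = 0
m(t, A) = A + t (m(t, A) = (t + A) + 0 = (A + t) + 0 = A + t)
(-2269 + m(58, 61))/((1397 + (-695 - 811))*(761 - 2346) - 1482) = (-2269 + (61 + 58))/((1397 + (-695 - 811))*(761 - 2346) - 1482) = (-2269 + 119)/((1397 - 1506)*(-1585) - 1482) = -2150/(-109*(-1585) - 1482) = -2150/(172765 - 1482) = -2150/171283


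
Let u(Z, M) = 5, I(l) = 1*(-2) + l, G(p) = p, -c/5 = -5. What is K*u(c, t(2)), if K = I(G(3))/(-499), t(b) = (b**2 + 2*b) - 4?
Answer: -5/499 ≈ -0.010020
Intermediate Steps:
c = 25 (c = -5*(-5) = 25)
t(b) = -4 + b**2 + 2*b
I(l) = -2 + l
K = -1/499 (K = (-2 + 3)/(-499) = 1*(-1/499) = -1/499 ≈ -0.0020040)
K*u(c, t(2)) = -1/499*5 = -5/499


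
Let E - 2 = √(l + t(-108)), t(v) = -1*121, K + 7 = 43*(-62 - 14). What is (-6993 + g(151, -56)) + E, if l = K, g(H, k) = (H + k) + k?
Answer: -6952 + 2*I*√849 ≈ -6952.0 + 58.275*I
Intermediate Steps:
K = -3275 (K = -7 + 43*(-62 - 14) = -7 + 43*(-76) = -7 - 3268 = -3275)
g(H, k) = H + 2*k
l = -3275
t(v) = -121
E = 2 + 2*I*√849 (E = 2 + √(-3275 - 121) = 2 + √(-3396) = 2 + 2*I*√849 ≈ 2.0 + 58.275*I)
(-6993 + g(151, -56)) + E = (-6993 + (151 + 2*(-56))) + (2 + 2*I*√849) = (-6993 + (151 - 112)) + (2 + 2*I*√849) = (-6993 + 39) + (2 + 2*I*√849) = -6954 + (2 + 2*I*√849) = -6952 + 2*I*√849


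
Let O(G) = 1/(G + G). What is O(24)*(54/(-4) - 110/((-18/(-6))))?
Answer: -301/288 ≈ -1.0451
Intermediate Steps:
O(G) = 1/(2*G)
O(24)*(54/(-4) - 110/((-18/(-6)))) = ((½)/24)*(54/(-4) - 110/((-18/(-6)))) = ((½)*(1/24))*(54*(-¼) - 110/((-18*(-1)/6))) = (-27/2 - 110/((-9*(-⅓))))/48 = (-27/2 - 110/3)/48 = (1/48)*(-301/6) = -301/288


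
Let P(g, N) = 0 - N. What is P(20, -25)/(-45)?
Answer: -5/9 ≈ -0.55556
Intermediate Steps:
P(g, N) = -N
P(20, -25)/(-45) = -1*(-25)/(-45) = 25*(-1/45) = -5/9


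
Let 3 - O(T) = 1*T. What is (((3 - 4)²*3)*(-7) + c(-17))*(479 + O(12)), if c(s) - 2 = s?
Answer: -16920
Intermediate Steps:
c(s) = 2 + s
O(T) = 3 - T
(((3 - 4)²*3)*(-7) + c(-17))*(479 + O(12)) = (((3 - 4)²*3)*(-7) + (2 - 17))*(479 + (3 - 1*12)) = (((-1)²*3)*(-7) - 15)*(479 + (3 - 12)) = ((1*3)*(-7) - 15)*(479 - 9) = (3*(-7) - 15)*470 = (-21 - 15)*470 = -36*470 = -16920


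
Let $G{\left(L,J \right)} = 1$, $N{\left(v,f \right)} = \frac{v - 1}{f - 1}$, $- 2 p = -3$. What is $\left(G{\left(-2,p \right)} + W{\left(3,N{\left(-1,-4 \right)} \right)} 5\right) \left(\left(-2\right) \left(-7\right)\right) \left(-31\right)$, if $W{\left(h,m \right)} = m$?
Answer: $-1302$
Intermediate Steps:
$p = \frac{3}{2}$ ($p = \left(- \frac{1}{2}\right) \left(-3\right) = \frac{3}{2} \approx 1.5$)
$N{\left(v,f \right)} = \frac{-1 + v}{-1 + f}$
$\left(G{\left(-2,p \right)} + W{\left(3,N{\left(-1,-4 \right)} \right)} 5\right) \left(\left(-2\right) \left(-7\right)\right) \left(-31\right) = \left(1 + \frac{-1 - 1}{-1 - 4} \cdot 5\right) \left(\left(-2\right) \left(-7\right)\right) \left(-31\right) = \left(1 + \frac{1}{-5} \left(-2\right) 5\right) 14 \left(-31\right) = \left(1 + \left(- \frac{1}{5}\right) \left(-2\right) 5\right) 14 \left(-31\right) = \left(1 + \frac{2}{5} \cdot 5\right) 14 \left(-31\right) = \left(1 + 2\right) 14 \left(-31\right) = 3 \cdot 14 \left(-31\right) = 42 \left(-31\right) = -1302$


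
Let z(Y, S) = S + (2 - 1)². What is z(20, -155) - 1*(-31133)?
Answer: 30979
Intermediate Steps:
z(Y, S) = 1 + S (z(Y, S) = S + 1² = S + 1 = 1 + S)
z(20, -155) - 1*(-31133) = (1 - 155) - 1*(-31133) = -154 + 31133 = 30979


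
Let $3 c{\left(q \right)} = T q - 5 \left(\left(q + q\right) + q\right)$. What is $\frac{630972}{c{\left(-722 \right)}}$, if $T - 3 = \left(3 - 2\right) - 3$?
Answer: $\frac{473229}{2527} \approx 187.27$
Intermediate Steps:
$T = 1$ ($T = 3 + \left(\left(3 - 2\right) - 3\right) = 3 + \left(1 - 3\right) = 3 - 2 = 1$)
$c{\left(q \right)} = - \frac{14 q}{3}$ ($c{\left(q \right)} = \frac{1 q - 5 \left(\left(q + q\right) + q\right)}{3} = \frac{q - 5 \left(2 q + q\right)}{3} = \frac{q - 5 \cdot 3 q}{3} = \frac{q - 15 q}{3} = \frac{\left(-14\right) q}{3} = - \frac{14 q}{3}$)
$\frac{630972}{c{\left(-722 \right)}} = \frac{630972}{\left(- \frac{14}{3}\right) \left(-722\right)} = \frac{630972}{\frac{10108}{3}} = 630972 \cdot \frac{3}{10108} = \frac{473229}{2527}$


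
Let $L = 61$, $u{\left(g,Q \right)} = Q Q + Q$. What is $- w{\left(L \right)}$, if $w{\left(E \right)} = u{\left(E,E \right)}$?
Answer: $-3782$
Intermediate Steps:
$u{\left(g,Q \right)} = Q + Q^{2}$ ($u{\left(g,Q \right)} = Q^{2} + Q = Q + Q^{2}$)
$w{\left(E \right)} = E \left(1 + E\right)$
$- w{\left(L \right)} = - 61 \left(1 + 61\right) = - 61 \cdot 62 = \left(-1\right) 3782 = -3782$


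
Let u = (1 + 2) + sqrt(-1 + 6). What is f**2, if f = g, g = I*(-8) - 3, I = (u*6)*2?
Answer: 130761 + 55872*sqrt(5) ≈ 2.5569e+5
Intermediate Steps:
u = 3 + sqrt(5) ≈ 5.2361
I = 36 + 12*sqrt(5) (I = ((3 + sqrt(5))*6)*2 = (18 + 6*sqrt(5))*2 = 36 + 12*sqrt(5) ≈ 62.833)
g = -291 - 96*sqrt(5) (g = (36 + 12*sqrt(5))*(-8) - 3 = (-288 - 96*sqrt(5)) - 3 = -291 - 96*sqrt(5) ≈ -505.66)
f = -291 - 96*sqrt(5) ≈ -505.66
f**2 = (-291 - 96*sqrt(5))**2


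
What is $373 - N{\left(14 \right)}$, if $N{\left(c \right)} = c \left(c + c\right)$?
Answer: $-19$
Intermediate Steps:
$N{\left(c \right)} = 2 c^{2}$ ($N{\left(c \right)} = c 2 c = 2 c^{2}$)
$373 - N{\left(14 \right)} = 373 - 2 \cdot 14^{2} = 373 - 2 \cdot 196 = 373 - 392 = -19$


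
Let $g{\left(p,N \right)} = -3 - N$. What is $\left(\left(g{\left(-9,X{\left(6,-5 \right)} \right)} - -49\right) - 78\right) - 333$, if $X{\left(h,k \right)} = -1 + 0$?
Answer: $-364$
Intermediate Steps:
$X{\left(h,k \right)} = -1$
$\left(\left(g{\left(-9,X{\left(6,-5 \right)} \right)} - -49\right) - 78\right) - 333 = \left(\left(\left(-3 - -1\right) - -49\right) - 78\right) - 333 = \left(\left(\left(-3 + 1\right) + 49\right) - 78\right) - 333 = \left(\left(-2 + 49\right) - 78\right) - 333 = \left(47 - 78\right) - 333 = -31 - 333 = -364$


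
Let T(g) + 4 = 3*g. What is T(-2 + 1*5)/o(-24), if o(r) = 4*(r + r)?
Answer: -5/192 ≈ -0.026042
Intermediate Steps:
o(r) = 8*r (o(r) = 4*(2*r) = 8*r)
T(g) = -4 + 3*g
T(-2 + 1*5)/o(-24) = (-4 + 3*(-2 + 1*5))/((8*(-24))) = (-4 + 3*(-2 + 5))/(-192) = (-4 + 3*3)*(-1/192) = (-4 + 9)*(-1/192) = 5*(-1/192) = -5/192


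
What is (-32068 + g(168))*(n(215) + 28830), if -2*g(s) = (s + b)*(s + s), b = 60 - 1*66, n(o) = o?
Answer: -1721903780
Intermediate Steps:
b = -6 (b = 60 - 66 = -6)
g(s) = -s*(-6 + s) (g(s) = -(s - 6)*(s + s)/2 = -(-6 + s)*2*s/2 = -s*(-6 + s))
(-32068 + g(168))*(n(215) + 28830) = (-32068 + 168*(6 - 1*168))*(215 + 28830) = (-32068 + 168*(6 - 168))*29045 = (-32068 + 168*(-162))*29045 = (-32068 - 27216)*29045 = -59284*29045 = -1721903780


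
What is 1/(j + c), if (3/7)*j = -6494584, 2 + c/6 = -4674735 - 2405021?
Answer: -3/172897732 ≈ -1.7351e-8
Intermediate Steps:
c = -42478548 (c = -12 + 6*(-4674735 - 2405021) = -12 + 6*(-7079756) = -12 - 42478536 = -42478548)
j = -45462088/3 (j = (7/3)*(-6494584) = -45462088/3 ≈ -1.5154e+7)
1/(j + c) = 1/(-45462088/3 - 42478548) = 1/(-172897732/3) = -3/172897732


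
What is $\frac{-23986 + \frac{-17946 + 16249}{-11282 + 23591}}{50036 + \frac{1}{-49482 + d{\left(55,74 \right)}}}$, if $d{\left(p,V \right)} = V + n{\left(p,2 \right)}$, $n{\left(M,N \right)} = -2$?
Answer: $- \frac{4862691260370}{10143759748177} \approx -0.47938$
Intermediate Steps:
$d{\left(p,V \right)} = -2 + V$ ($d{\left(p,V \right)} = V - 2 = -2 + V$)
$\frac{-23986 + \frac{-17946 + 16249}{-11282 + 23591}}{50036 + \frac{1}{-49482 + d{\left(55,74 \right)}}} = \frac{-23986 + \frac{-17946 + 16249}{-11282 + 23591}}{50036 + \frac{1}{-49482 + \left(-2 + 74\right)}} = \frac{-23986 - \frac{1697}{12309}}{50036 + \frac{1}{-49482 + 72}} = \frac{-23986 - \frac{1697}{12309}}{50036 + \frac{1}{-49410}} = \frac{-23986 - \frac{1697}{12309}}{50036 - \frac{1}{49410}} = - \frac{295245371}{12309 \cdot \frac{2472278759}{49410}} = \left(- \frac{295245371}{12309}\right) \frac{49410}{2472278759} = - \frac{4862691260370}{10143759748177}$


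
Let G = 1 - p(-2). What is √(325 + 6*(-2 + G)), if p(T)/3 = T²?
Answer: √247 ≈ 15.716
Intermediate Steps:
p(T) = 3*T²
G = -11 (G = 1 - 3*(-2)² = 1 - 3*4 = 1 - 1*12 = 1 - 12 = -11)
√(325 + 6*(-2 + G)) = √(325 + 6*(-2 - 11)) = √(325 + 6*(-13)) = √(325 - 78) = √247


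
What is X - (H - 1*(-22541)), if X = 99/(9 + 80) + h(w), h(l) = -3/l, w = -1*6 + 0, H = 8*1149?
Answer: -5648187/178 ≈ -31731.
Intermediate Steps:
H = 9192
w = -6 (w = -6 + 0 = -6)
X = 287/178 (X = 99/(9 + 80) - 3/(-6) = 99/89 - 3*(-⅙) = (1/89)*99 + ½ = 99/89 + ½ = 287/178 ≈ 1.6124)
X - (H - 1*(-22541)) = 287/178 - (9192 - 1*(-22541)) = 287/178 - (9192 + 22541) = 287/178 - 1*31733 = 287/178 - 31733 = -5648187/178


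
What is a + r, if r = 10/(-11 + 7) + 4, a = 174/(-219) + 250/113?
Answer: 48139/16498 ≈ 2.9179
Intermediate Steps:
a = 11696/8249 (a = 174*(-1/219) + 250*(1/113) = -58/73 + 250/113 = 11696/8249 ≈ 1.4179)
r = 3/2 (r = 10/(-4) + 4 = 10*(-1/4) + 4 = -5/2 + 4 = 3/2 ≈ 1.5000)
a + r = 11696/8249 + 3/2 = 48139/16498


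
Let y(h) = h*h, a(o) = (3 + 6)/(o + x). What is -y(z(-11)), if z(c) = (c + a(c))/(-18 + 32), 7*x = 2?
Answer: -21904/30625 ≈ -0.71523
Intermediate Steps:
x = 2/7 (x = (⅐)*2 = 2/7 ≈ 0.28571)
a(o) = 9/(2/7 + o) (a(o) = (3 + 6)/(o + 2/7) = 9/(2/7 + o))
z(c) = c/14 + 9/(2*(2 + 7*c)) (z(c) = (c + 63/(2 + 7*c))/(-18 + 32) = (c + 63/(2 + 7*c))/14 = c/14 + 9/(2*(2 + 7*c)))
y(h) = h²
-y(z(-11)) = -((63 - 11*(2 + 7*(-11)))/(14*(2 + 7*(-11))))² = -((63 - 11*(2 - 77))/(14*(2 - 77)))² = -((1/14)*(63 - 11*(-75))/(-75))² = -((1/14)*(-1/75)*(63 + 825))² = -((1/14)*(-1/75)*888)² = -(-148/175)² = -1*21904/30625 = -21904/30625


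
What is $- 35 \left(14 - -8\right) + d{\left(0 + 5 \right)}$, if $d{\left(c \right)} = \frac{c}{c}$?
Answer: $-769$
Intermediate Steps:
$d{\left(c \right)} = 1$
$- 35 \left(14 - -8\right) + d{\left(0 + 5 \right)} = - 35 \left(14 - -8\right) + 1 = - 35 \left(14 + 8\right) + 1 = \left(-35\right) 22 + 1 = -770 + 1 = -769$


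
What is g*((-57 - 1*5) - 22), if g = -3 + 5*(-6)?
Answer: 2772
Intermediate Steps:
g = -33 (g = -3 - 30 = -33)
g*((-57 - 1*5) - 22) = -33*((-57 - 1*5) - 22) = -33*((-57 - 5) - 22) = -33*(-62 - 22) = -33*(-84) = 2772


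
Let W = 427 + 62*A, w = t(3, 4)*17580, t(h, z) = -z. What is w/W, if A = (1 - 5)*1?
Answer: -70320/179 ≈ -392.85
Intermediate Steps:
A = -4 (A = -4*1 = -4)
w = -70320 (w = -1*4*17580 = -4*17580 = -70320)
W = 179 (W = 427 + 62*(-4) = 427 - 248 = 179)
w/W = -70320/179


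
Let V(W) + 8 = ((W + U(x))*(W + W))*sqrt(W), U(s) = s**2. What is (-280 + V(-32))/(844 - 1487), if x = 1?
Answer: 288/643 - 7936*I*sqrt(2)/643 ≈ 0.4479 - 17.454*I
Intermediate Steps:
V(W) = -8 + 2*W**(3/2)*(1 + W) (V(W) = -8 + ((W + 1**2)*(W + W))*sqrt(W) = -8 + ((W + 1)*(2*W))*sqrt(W) = -8 + ((1 + W)*(2*W))*sqrt(W) = -8 + (2*W*(1 + W))*sqrt(W) = -8 + 2*W**(3/2)*(1 + W))
(-280 + V(-32))/(844 - 1487) = (-280 + (-8 + 2*(-32)**(3/2) + 2*(-32)**(5/2)))/(844 - 1487) = (-280 + (-8 + 2*(-128*I*sqrt(2)) + 2*(4096*I*sqrt(2))))/(-643) = -(-280 + (-8 - 256*I*sqrt(2) + 8192*I*sqrt(2)))/643 = -(-280 + (-8 + 7936*I*sqrt(2)))/643 = -(-288 + 7936*I*sqrt(2))/643 = 288/643 - 7936*I*sqrt(2)/643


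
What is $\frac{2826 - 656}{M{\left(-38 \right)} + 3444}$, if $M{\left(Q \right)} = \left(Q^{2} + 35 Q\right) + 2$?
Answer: $\frac{217}{356} \approx 0.60955$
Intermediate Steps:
$M{\left(Q \right)} = 2 + Q^{2} + 35 Q$
$\frac{2826 - 656}{M{\left(-38 \right)} + 3444} = \frac{2826 - 656}{\left(2 + \left(-38\right)^{2} + 35 \left(-38\right)\right) + 3444} = \frac{2170}{\left(2 + 1444 - 1330\right) + 3444} = \frac{2170}{116 + 3444} = \frac{2170}{3560} = 2170 \cdot \frac{1}{3560} = \frac{217}{356}$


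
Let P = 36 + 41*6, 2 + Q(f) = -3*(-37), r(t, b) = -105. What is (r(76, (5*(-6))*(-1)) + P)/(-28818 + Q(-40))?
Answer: -177/28709 ≈ -0.0061653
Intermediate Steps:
Q(f) = 109 (Q(f) = -2 - 3*(-37) = -2 + 111 = 109)
P = 282 (P = 36 + 246 = 282)
(r(76, (5*(-6))*(-1)) + P)/(-28818 + Q(-40)) = (-105 + 282)/(-28818 + 109) = 177/(-28709) = 177*(-1/28709) = -177/28709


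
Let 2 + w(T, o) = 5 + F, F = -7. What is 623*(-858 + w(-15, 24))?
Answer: -537026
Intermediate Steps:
w(T, o) = -4 (w(T, o) = -2 + (5 - 7) = -2 - 2 = -4)
623*(-858 + w(-15, 24)) = 623*(-858 - 4) = 623*(-862) = -537026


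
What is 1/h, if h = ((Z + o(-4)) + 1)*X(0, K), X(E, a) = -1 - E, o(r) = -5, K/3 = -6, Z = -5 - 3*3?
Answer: 1/18 ≈ 0.055556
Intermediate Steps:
Z = -14 (Z = -5 - 9 = -14)
K = -18 (K = 3*(-6) = -18)
h = 18 (h = ((-14 - 5) + 1)*(-1 - 1*0) = (-19 + 1)*(-1 + 0) = -18*(-1) = 18)
1/h = 1/18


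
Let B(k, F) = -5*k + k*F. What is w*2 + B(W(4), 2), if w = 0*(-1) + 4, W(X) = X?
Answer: -4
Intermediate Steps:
w = 4 (w = 0 + 4 = 4)
B(k, F) = -5*k + F*k
w*2 + B(W(4), 2) = 4*2 + 4*(-5 + 2) = 8 + 4*(-3) = 8 - 12 = -4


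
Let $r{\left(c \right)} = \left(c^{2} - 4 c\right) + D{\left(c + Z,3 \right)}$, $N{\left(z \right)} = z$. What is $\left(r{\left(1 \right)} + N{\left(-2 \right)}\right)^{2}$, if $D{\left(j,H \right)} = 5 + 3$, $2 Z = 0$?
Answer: $9$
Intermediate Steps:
$Z = 0$ ($Z = \frac{1}{2} \cdot 0 = 0$)
$D{\left(j,H \right)} = 8$
$r{\left(c \right)} = 8 + c^{2} - 4 c$ ($r{\left(c \right)} = \left(c^{2} - 4 c\right) + 8 = 8 + c^{2} - 4 c$)
$\left(r{\left(1 \right)} + N{\left(-2 \right)}\right)^{2} = \left(\left(8 + 1^{2} - 4\right) - 2\right)^{2} = \left(\left(8 + 1 - 4\right) - 2\right)^{2} = \left(5 - 2\right)^{2} = 3^{2} = 9$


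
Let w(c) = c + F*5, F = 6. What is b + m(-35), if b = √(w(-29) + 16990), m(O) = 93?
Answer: 93 + √16991 ≈ 223.35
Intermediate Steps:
w(c) = 30 + c (w(c) = c + 6*5 = c + 30 = 30 + c)
b = √16991 (b = √((30 - 29) + 16990) = √(1 + 16990) = √16991 ≈ 130.35)
b + m(-35) = √16991 + 93 = 93 + √16991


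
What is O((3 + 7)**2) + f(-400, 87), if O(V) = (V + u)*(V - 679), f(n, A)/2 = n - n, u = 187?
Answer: -166173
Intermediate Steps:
f(n, A) = 0 (f(n, A) = 2*(n - n) = 2*0 = 0)
O(V) = (-679 + V)*(187 + V) (O(V) = (V + 187)*(V - 679) = (187 + V)*(-679 + V) = (-679 + V)*(187 + V))
O((3 + 7)**2) + f(-400, 87) = (-126973 + ((3 + 7)**2)**2 - 492*(3 + 7)**2) + 0 = (-126973 + (10**2)**2 - 492*10**2) + 0 = (-126973 + 100**2 - 492*100) + 0 = (-126973 + 10000 - 49200) + 0 = -166173 + 0 = -166173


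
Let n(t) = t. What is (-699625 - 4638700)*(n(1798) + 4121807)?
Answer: -22013143661625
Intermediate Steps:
(-699625 - 4638700)*(n(1798) + 4121807) = (-699625 - 4638700)*(1798 + 4121807) = -5338325*4123605 = -22013143661625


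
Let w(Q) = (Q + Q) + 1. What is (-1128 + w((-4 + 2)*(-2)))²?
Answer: 1252161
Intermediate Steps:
w(Q) = 1 + 2*Q (w(Q) = 2*Q + 1 = 1 + 2*Q)
(-1128 + w((-4 + 2)*(-2)))² = (-1128 + (1 + 2*((-4 + 2)*(-2))))² = (-1128 + (1 + 2*(-2*(-2))))² = (-1128 + (1 + 2*4))² = (-1128 + (1 + 8))² = (-1128 + 9)² = (-1119)² = 1252161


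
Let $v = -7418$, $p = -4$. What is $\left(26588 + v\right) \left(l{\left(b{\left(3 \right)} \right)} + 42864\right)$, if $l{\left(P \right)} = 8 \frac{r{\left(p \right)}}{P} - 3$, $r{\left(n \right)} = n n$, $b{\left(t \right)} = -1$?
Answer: $819191610$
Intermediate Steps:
$r{\left(n \right)} = n^{2}$
$l{\left(P \right)} = -3 + \frac{128}{P}$ ($l{\left(P \right)} = 8 \frac{\left(-4\right)^{2}}{P} - 3 = 8 \frac{16}{P} - 3 = \frac{128}{P} - 3 = -3 + \frac{128}{P}$)
$\left(26588 + v\right) \left(l{\left(b{\left(3 \right)} \right)} + 42864\right) = \left(26588 - 7418\right) \left(\left(-3 + \frac{128}{-1}\right) + 42864\right) = 19170 \left(\left(-3 + 128 \left(-1\right)\right) + 42864\right) = 19170 \left(\left(-3 - 128\right) + 42864\right) = 19170 \left(-131 + 42864\right) = 19170 \cdot 42733 = 819191610$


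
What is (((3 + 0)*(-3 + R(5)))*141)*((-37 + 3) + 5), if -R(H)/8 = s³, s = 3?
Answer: 2686473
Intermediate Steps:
R(H) = -216 (R(H) = -8*3³ = -8*27 = -216)
(((3 + 0)*(-3 + R(5)))*141)*((-37 + 3) + 5) = (((3 + 0)*(-3 - 216))*141)*((-37 + 3) + 5) = ((3*(-219))*141)*(-34 + 5) = -657*141*(-29) = -92637*(-29) = 2686473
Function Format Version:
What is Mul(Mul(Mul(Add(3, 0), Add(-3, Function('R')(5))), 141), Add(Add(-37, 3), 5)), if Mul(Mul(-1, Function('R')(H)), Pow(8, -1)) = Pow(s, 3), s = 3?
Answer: 2686473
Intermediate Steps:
Function('R')(H) = -216 (Function('R')(H) = Mul(-8, Pow(3, 3)) = Mul(-8, 27) = -216)
Mul(Mul(Mul(Add(3, 0), Add(-3, Function('R')(5))), 141), Add(Add(-37, 3), 5)) = Mul(Mul(Mul(Add(3, 0), Add(-3, -216)), 141), Add(Add(-37, 3), 5)) = Mul(Mul(Mul(3, -219), 141), Add(-34, 5)) = Mul(Mul(-657, 141), -29) = Mul(-92637, -29) = 2686473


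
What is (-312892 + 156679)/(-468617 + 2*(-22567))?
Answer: 156213/513751 ≈ 0.30406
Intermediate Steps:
(-312892 + 156679)/(-468617 + 2*(-22567)) = -156213/(-468617 - 45134) = -156213/(-513751) = -156213*(-1/513751) = 156213/513751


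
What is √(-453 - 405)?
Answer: I*√858 ≈ 29.292*I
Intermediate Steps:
√(-453 - 405) = √(-858) = I*√858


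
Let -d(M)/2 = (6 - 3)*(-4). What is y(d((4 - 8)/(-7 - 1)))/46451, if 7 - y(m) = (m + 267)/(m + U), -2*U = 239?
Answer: 1919/8872141 ≈ 0.00021630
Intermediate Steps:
U = -239/2 (U = -1/2*239 = -239/2 ≈ -119.50)
d(M) = 24 (d(M) = -2*(6 - 3)*(-4) = -6*(-4) = -2*(-12) = 24)
y(m) = 7 - (267 + m)/(-239/2 + m) (y(m) = 7 - (m + 267)/(m - 239/2) = 7 - (267 + m)/(-239/2 + m))
y(d((4 - 8)/(-7 - 1)))/46451 = ((-2207 + 12*24)/(-239 + 2*24))/46451 = ((-2207 + 288)/(-239 + 48))*(1/46451) = (-1919/(-191))*(1/46451) = -1/191*(-1919)*(1/46451) = (1919/191)*(1/46451) = 1919/8872141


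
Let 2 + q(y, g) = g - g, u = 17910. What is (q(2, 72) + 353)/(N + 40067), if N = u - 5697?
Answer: 351/52280 ≈ 0.0067138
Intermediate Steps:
N = 12213 (N = 17910 - 5697 = 12213)
q(y, g) = -2 (q(y, g) = -2 + (g - g) = -2 + 0 = -2)
(q(2, 72) + 353)/(N + 40067) = (-2 + 353)/(12213 + 40067) = 351/52280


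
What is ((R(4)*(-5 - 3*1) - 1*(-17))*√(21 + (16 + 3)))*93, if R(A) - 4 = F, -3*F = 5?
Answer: -310*√10 ≈ -980.31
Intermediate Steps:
F = -5/3 (F = -⅓*5 = -5/3 ≈ -1.6667)
R(A) = 7/3 (R(A) = 4 - 5/3 = 7/3)
((R(4)*(-5 - 3*1) - 1*(-17))*√(21 + (16 + 3)))*93 = ((7*(-5 - 3*1)/3 - 1*(-17))*√(21 + (16 + 3)))*93 = ((7*(-5 - 3)/3 + 17)*√(21 + 19))*93 = (((7/3)*(-8) + 17)*√40)*93 = ((-56/3 + 17)*(2*√10))*93 = -10*√10/3*93 = -310*√10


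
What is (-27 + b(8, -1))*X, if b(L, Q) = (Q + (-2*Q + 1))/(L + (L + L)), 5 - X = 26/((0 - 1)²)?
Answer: 2261/4 ≈ 565.25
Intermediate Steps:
X = -21 (X = 5 - 26/((0 - 1)²) = 5 - 26/((-1)²) = 5 - 26/1 = 5 - 26 = -21)
b(L, Q) = (1 - Q)/(3*L) (b(L, Q) = (Q + (1 - 2*Q))/(L + 2*L) = (1 - Q)/((3*L)) = (1 - Q)*(1/(3*L)) = (1 - Q)/(3*L))
(-27 + b(8, -1))*X = (-27 + (⅓)*(1 - 1*(-1))/8)*(-21) = (-27 + (⅓)*(⅛)*(1 + 1))*(-21) = (-27 + (⅓)*(⅛)*2)*(-21) = (-27 + 1/12)*(-21) = -323/12*(-21) = 2261/4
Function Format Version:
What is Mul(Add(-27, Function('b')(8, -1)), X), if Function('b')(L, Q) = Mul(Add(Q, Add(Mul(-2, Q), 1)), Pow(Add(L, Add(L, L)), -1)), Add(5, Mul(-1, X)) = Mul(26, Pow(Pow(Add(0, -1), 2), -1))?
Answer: Rational(2261, 4) ≈ 565.25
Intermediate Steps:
X = -21 (X = Add(5, Mul(-1, Mul(26, Pow(Pow(Add(0, -1), 2), -1)))) = Add(5, Mul(-1, Mul(26, Pow(Pow(-1, 2), -1)))) = Add(5, Mul(-1, Mul(26, Pow(1, -1)))) = Add(5, Mul(-1, Mul(26, 1))) = Add(5, Mul(-1, 26)) = Add(5, -26) = -21)
Function('b')(L, Q) = Mul(Rational(1, 3), Pow(L, -1), Add(1, Mul(-1, Q))) (Function('b')(L, Q) = Mul(Add(Q, Add(1, Mul(-2, Q))), Pow(Add(L, Mul(2, L)), -1)) = Mul(Add(1, Mul(-1, Q)), Pow(Mul(3, L), -1)) = Mul(Add(1, Mul(-1, Q)), Mul(Rational(1, 3), Pow(L, -1))) = Mul(Rational(1, 3), Pow(L, -1), Add(1, Mul(-1, Q))))
Mul(Add(-27, Function('b')(8, -1)), X) = Mul(Add(-27, Mul(Rational(1, 3), Pow(8, -1), Add(1, Mul(-1, -1)))), -21) = Mul(Add(-27, Mul(Rational(1, 3), Rational(1, 8), Add(1, 1))), -21) = Mul(Add(-27, Mul(Rational(1, 3), Rational(1, 8), 2)), -21) = Mul(Add(-27, Rational(1, 12)), -21) = Mul(Rational(-323, 12), -21) = Rational(2261, 4)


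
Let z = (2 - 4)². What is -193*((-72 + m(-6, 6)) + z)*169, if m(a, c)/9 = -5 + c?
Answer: 1924403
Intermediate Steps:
m(a, c) = -45 + 9*c (m(a, c) = 9*(-5 + c) = -45 + 9*c)
z = 4 (z = (-2)² = 4)
-193*((-72 + m(-6, 6)) + z)*169 = -193*((-72 + (-45 + 9*6)) + 4)*169 = -193*((-72 + (-45 + 54)) + 4)*169 = -193*((-72 + 9) + 4)*169 = -193*(-63 + 4)*169 = -193*(-59)*169 = 11387*169 = 1924403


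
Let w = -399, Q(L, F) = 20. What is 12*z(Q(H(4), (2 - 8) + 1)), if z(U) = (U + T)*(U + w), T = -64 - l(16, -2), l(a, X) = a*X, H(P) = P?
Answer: 54576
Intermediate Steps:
l(a, X) = X*a
T = -32 (T = -64 - (-2)*16 = -64 - 1*(-32) = -64 + 32 = -32)
z(U) = (-399 + U)*(-32 + U) (z(U) = (U - 32)*(U - 399) = (-32 + U)*(-399 + U) = (-399 + U)*(-32 + U))
12*z(Q(H(4), (2 - 8) + 1)) = 12*(12768 + 20**2 - 431*20) = 12*(12768 + 400 - 8620) = 12*4548 = 54576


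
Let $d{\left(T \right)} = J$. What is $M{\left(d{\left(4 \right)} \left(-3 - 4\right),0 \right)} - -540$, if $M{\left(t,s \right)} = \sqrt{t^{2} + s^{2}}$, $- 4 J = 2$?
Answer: $\frac{1087}{2} \approx 543.5$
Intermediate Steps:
$J = - \frac{1}{2}$ ($J = \left(- \frac{1}{4}\right) 2 = - \frac{1}{2} \approx -0.5$)
$d{\left(T \right)} = - \frac{1}{2}$
$M{\left(t,s \right)} = \sqrt{s^{2} + t^{2}}$
$M{\left(d{\left(4 \right)} \left(-3 - 4\right),0 \right)} - -540 = \sqrt{0^{2} + \left(- \frac{-3 - 4}{2}\right)^{2}} - -540 = \sqrt{0 + \left(- \frac{-3 - 4}{2}\right)^{2}} + 540 = \sqrt{0 + \left(\left(- \frac{1}{2}\right) \left(-7\right)\right)^{2}} + 540 = \sqrt{0 + \left(\frac{7}{2}\right)^{2}} + 540 = \sqrt{0 + \frac{49}{4}} + 540 = \sqrt{\frac{49}{4}} + 540 = \frac{7}{2} + 540 = \frac{1087}{2}$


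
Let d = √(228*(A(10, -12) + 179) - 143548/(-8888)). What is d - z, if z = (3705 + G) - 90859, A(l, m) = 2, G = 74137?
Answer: 13017 + 179*√6361586/2222 ≈ 13220.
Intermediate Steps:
z = -13017 (z = (3705 + 74137) - 90859 = 77842 - 90859 = -13017)
d = 179*√6361586/2222 (d = √(228*(2 + 179) - 143548/(-8888)) = √(228*181 - 143548*(-1/8888)) = √(41268 + 35887/2222) = √(91733383/2222) = 179*√6361586/2222 ≈ 203.19)
d - z = 179*√6361586/2222 - 1*(-13017) = 179*√6361586/2222 + 13017 = 13017 + 179*√6361586/2222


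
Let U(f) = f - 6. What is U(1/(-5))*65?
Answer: -403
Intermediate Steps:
U(f) = -6 + f
U(1/(-5))*65 = (-6 + 1/(-5))*65 = (-6 + 1*(-1/5))*65 = (-6 - 1/5)*65 = -31/5*65 = -403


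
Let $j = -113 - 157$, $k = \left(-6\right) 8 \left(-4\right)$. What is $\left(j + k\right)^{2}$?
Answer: $6084$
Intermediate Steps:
$k = 192$ ($k = \left(-48\right) \left(-4\right) = 192$)
$j = -270$
$\left(j + k\right)^{2} = \left(-270 + 192\right)^{2} = \left(-78\right)^{2} = 6084$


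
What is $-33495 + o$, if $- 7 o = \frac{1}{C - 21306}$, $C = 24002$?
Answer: $- \frac{632117641}{18872} \approx -33495.0$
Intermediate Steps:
$o = - \frac{1}{18872}$ ($o = - \frac{1}{7 \left(24002 - 21306\right)} = - \frac{1}{7 \cdot 2696} = \left(- \frac{1}{7}\right) \frac{1}{2696} = - \frac{1}{18872} \approx -5.2989 \cdot 10^{-5}$)
$-33495 + o = -33495 - \frac{1}{18872} = - \frac{632117641}{18872}$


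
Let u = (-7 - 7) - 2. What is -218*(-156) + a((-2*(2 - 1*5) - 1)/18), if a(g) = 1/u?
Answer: 544127/16 ≈ 34008.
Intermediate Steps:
u = -16 (u = -14 - 2 = -16)
a(g) = -1/16 (a(g) = 1/(-16) = -1/16)
-218*(-156) + a((-2*(2 - 1*5) - 1)/18) = -218*(-156) - 1/16 = 34008 - 1/16 = 544127/16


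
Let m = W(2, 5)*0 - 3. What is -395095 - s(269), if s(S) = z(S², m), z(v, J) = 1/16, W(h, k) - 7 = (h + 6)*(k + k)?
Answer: -6321521/16 ≈ -3.9510e+5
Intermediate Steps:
W(h, k) = 7 + 2*k*(6 + h) (W(h, k) = 7 + (h + 6)*(k + k) = 7 + (6 + h)*(2*k) = 7 + 2*k*(6 + h))
m = -3 (m = (7 + 12*5 + 2*2*5)*0 - 3 = (7 + 60 + 20)*0 - 3 = 87*0 - 3 = 0 - 3 = -3)
z(v, J) = 1/16
s(S) = 1/16
-395095 - s(269) = -395095 - 1*1/16 = -395095 - 1/16 = -6321521/16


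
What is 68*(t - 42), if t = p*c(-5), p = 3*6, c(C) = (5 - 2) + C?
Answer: -5304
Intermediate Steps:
c(C) = 3 + C
p = 18
t = -36 (t = 18*(3 - 5) = 18*(-2) = -36)
68*(t - 42) = 68*(-36 - 42) = 68*(-78) = -5304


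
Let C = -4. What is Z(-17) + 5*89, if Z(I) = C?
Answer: 441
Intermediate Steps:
Z(I) = -4
Z(-17) + 5*89 = -4 + 5*89 = -4 + 445 = 441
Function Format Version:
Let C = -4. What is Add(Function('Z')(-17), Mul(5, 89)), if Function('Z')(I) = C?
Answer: 441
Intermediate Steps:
Function('Z')(I) = -4
Add(Function('Z')(-17), Mul(5, 89)) = Add(-4, Mul(5, 89)) = Add(-4, 445) = 441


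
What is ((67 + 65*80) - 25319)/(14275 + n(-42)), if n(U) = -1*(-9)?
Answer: -5013/3571 ≈ -1.4038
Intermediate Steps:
n(U) = 9
((67 + 65*80) - 25319)/(14275 + n(-42)) = ((67 + 65*80) - 25319)/(14275 + 9) = ((67 + 5200) - 25319)/14284 = (5267 - 25319)*(1/14284) = -20052*1/14284 = -5013/3571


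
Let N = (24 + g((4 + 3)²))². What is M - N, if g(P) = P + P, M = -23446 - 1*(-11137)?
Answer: -27193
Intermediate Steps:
M = -12309 (M = -23446 + 11137 = -12309)
g(P) = 2*P
N = 14884 (N = (24 + 2*(4 + 3)²)² = (24 + 2*7²)² = (24 + 2*49)² = (24 + 98)² = 122² = 14884)
M - N = -12309 - 1*14884 = -12309 - 14884 = -27193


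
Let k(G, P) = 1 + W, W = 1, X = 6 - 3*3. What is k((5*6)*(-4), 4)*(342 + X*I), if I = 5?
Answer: 654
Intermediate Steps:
X = -3 (X = 6 - 9 = -3)
k(G, P) = 2 (k(G, P) = 1 + 1 = 2)
k((5*6)*(-4), 4)*(342 + X*I) = 2*(342 - 3*5) = 2*(342 - 15) = 2*327 = 654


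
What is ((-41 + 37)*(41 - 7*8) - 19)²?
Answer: 1681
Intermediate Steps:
((-41 + 37)*(41 - 7*8) - 19)² = (-4*(41 - 56) - 19)² = (-4*(-15) - 19)² = (60 - 19)² = 41² = 1681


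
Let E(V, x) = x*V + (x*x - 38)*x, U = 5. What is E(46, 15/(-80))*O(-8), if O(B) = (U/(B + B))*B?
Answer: -30855/8192 ≈ -3.7665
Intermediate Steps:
O(B) = 5/2 (O(B) = (5/(B + B))*B = (5/(2*B))*B = 5/2)
E(V, x) = V*x + x*(-38 + x**2) (E(V, x) = V*x + (x**2 - 38)*x = V*x + (-38 + x**2)*x = V*x + x*(-38 + x**2))
E(46, 15/(-80))*O(-8) = ((15/(-80))*(-38 + 46 + (15/(-80))**2))*(5/2) = ((15*(-1/80))*(-38 + 46 + (15*(-1/80))**2))*(5/2) = -3*(-38 + 46 + (-3/16)**2)/16*(5/2) = -3*(-38 + 46 + 9/256)/16*(5/2) = -3/16*2057/256*(5/2) = -6171/4096*5/2 = -30855/8192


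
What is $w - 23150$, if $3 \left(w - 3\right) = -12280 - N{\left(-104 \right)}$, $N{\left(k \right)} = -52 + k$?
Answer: $- \frac{81565}{3} \approx -27188.0$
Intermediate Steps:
$w = - \frac{12115}{3}$ ($w = 3 + \frac{-12280 - \left(-52 - 104\right)}{3} = 3 + \frac{-12280 - -156}{3} = 3 + \frac{-12280 + 156}{3} = 3 + \frac{1}{3} \left(-12124\right) = 3 - \frac{12124}{3} = - \frac{12115}{3} \approx -4038.3$)
$w - 23150 = - \frac{12115}{3} - 23150 = - \frac{81565}{3}$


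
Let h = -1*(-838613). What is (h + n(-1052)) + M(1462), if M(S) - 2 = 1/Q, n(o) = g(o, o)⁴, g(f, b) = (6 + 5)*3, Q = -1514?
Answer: 3065147503/1514 ≈ 2.0245e+6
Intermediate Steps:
g(f, b) = 33 (g(f, b) = 11*3 = 33)
n(o) = 1185921 (n(o) = 33⁴ = 1185921)
h = 838613
M(S) = 3027/1514 (M(S) = 2 + 1/(-1514) = 2 - 1/1514 = 3027/1514)
(h + n(-1052)) + M(1462) = (838613 + 1185921) + 3027/1514 = 2024534 + 3027/1514 = 3065147503/1514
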